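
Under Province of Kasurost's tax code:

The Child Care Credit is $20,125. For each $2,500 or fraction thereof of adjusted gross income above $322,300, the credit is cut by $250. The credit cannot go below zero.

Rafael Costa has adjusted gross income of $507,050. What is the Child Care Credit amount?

$1,625

Child Care Credit: income exceeds $322,300 by $184,750, which is 74 full-or-partial $2,500 increments; reduction = 74 × $250 = $18,500, leaving $1,625.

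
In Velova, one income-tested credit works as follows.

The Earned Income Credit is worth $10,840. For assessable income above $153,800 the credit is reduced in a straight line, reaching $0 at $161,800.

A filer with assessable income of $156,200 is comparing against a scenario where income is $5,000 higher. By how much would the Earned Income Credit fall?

$6,775

At $156,200 — $156,200 is $2,400 into a $8,000 phase-out range, leaving 5,600/8,000 of the credit: $10,840 × 5,600/8,000 = $7,588.
At $161,200 — $161,200 is $7,400 into a $8,000 phase-out range, leaving 600/8,000 of the credit: $10,840 × 600/8,000 = $813.
Lost: $7,588 − $813 = $6,775.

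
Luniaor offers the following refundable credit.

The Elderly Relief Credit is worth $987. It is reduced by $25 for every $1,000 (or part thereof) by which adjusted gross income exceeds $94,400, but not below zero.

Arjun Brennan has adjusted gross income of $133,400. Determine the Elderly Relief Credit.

Elderly Relief Credit: income exceeds $94,400 by $39,000, which is 39 full-or-partial $1,000 increments; reduction = 39 × $25 = $975, leaving $12.

$12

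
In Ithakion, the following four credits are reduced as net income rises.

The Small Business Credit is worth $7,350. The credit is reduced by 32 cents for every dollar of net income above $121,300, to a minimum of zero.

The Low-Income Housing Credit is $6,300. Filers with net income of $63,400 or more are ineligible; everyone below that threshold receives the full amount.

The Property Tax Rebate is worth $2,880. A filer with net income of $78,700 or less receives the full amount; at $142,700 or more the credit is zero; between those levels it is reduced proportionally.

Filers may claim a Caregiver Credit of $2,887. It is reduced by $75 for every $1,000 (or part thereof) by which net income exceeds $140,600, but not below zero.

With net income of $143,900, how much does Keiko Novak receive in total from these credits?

Small Business Credit: 32% of the $22,600 excess over $121,300 is $7,232; credit = $7,350 − $7,232 = $118.
Low-Income Housing Credit: $143,900 meets or exceeds the $63,400 cutoff, so the credit is $0.
Property Tax Rebate: $143,900 is at or above $142,700, so the credit is $0.
Caregiver Credit: income exceeds $140,600 by $3,300, which is 4 full-or-partial $1,000 increments; reduction = 4 × $75 = $300, leaving $2,587.
Total: $118 + $0 + $0 + $2,587 = $2,705.

$2,705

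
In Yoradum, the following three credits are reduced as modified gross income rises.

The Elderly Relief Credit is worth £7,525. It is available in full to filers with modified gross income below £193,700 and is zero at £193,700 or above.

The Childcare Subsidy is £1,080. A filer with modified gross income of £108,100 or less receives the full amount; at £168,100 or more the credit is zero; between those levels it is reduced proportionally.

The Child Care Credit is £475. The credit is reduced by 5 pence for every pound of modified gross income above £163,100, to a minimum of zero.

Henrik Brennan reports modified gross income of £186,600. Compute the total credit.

£7,525

Elderly Relief Credit: £186,600 is below the £193,700 cutoff, so the full £7,525 applies.
Childcare Subsidy: £186,600 is at or above £168,100, so the credit is £0.
Child Care Credit: 5% of the £23,500 excess over £163,100 is £1,175 ≥ base, so the credit is £0.
Total: £7,525 + £0 + £0 = £7,525.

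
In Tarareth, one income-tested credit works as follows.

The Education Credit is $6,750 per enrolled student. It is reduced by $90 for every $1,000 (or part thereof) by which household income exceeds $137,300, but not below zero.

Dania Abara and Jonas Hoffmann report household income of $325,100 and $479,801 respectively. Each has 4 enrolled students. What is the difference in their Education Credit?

Dania ($325,100): Education Credit: base = 4 × $6,750 = $27,000. income exceeds $137,300 by $187,800, which is 188 full-or-partial $1,000 increments; reduction = 188 × $90 = $16,920, leaving $10,080.
Jonas ($479,801): Education Credit: base = 4 × $6,750 = $27,000. income exceeds $137,300 by $342,501 → 343 increments × $90 = $30,870 ≥ base, so the credit is $0.
Difference: |$10,080 − $0| = $10,080.

$10,080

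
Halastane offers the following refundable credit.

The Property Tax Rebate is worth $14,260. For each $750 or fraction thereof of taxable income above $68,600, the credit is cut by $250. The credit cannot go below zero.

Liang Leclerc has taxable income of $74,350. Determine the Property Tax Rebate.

$12,260

Property Tax Rebate: income exceeds $68,600 by $5,750, which is 8 full-or-partial $750 increments; reduction = 8 × $250 = $2,000, leaving $12,260.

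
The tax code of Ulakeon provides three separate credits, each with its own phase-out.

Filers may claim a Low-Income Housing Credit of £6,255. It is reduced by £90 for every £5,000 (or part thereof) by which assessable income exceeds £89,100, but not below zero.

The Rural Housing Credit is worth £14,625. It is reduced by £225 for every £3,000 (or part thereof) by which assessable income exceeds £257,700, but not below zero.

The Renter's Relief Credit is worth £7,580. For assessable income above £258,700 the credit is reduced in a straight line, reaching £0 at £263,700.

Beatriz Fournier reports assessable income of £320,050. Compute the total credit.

Low-Income Housing Credit: income exceeds £89,100 by £230,950, which is 47 full-or-partial £5,000 increments; reduction = 47 × £90 = £4,230, leaving £2,025.
Rural Housing Credit: income exceeds £257,700 by £62,350, which is 21 full-or-partial £3,000 increments; reduction = 21 × £225 = £4,725, leaving £9,900.
Renter's Relief Credit: £320,050 is at or above £263,700, so the credit is £0.
Total: £2,025 + £9,900 + £0 = £11,925.

£11,925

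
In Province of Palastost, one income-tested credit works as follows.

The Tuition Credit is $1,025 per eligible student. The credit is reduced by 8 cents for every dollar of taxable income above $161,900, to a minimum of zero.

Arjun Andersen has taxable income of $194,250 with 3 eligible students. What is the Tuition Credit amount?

$487

Tuition Credit: base = 3 × $1,025 = $3,075. 8% of the $32,350 excess over $161,900 is $2,588; credit = $3,075 − $2,588 = $487.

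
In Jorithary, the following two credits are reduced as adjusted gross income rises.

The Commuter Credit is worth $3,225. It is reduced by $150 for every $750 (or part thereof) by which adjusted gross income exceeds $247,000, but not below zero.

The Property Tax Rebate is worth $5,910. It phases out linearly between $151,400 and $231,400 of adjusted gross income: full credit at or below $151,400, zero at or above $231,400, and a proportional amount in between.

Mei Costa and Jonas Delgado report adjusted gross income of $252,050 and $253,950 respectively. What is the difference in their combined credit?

$450

Mei ($252,050): Commuter Credit: income exceeds $247,000 by $5,050, which is 7 full-or-partial $750 increments; reduction = 7 × $150 = $1,050, leaving $2,175. Property Tax Rebate: $252,050 is at or above $231,400, so the credit is $0. total $2,175 + $0 = $2,175
Jonas ($253,950): Commuter Credit: income exceeds $247,000 by $6,950, which is 10 full-or-partial $750 increments; reduction = 10 × $150 = $1,500, leaving $1,725. Property Tax Rebate: $253,950 is at or above $231,400, so the credit is $0. total $1,725 + $0 = $1,725
Difference: |$2,175 − $1,725| = $450.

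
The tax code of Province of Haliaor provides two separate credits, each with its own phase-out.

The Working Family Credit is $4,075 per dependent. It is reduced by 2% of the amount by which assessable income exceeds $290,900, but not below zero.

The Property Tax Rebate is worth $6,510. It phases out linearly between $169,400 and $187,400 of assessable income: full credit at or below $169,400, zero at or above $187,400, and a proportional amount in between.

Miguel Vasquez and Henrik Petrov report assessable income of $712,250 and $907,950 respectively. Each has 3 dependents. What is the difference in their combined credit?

$3,798

Miguel ($712,250): Working Family Credit: base = 3 × $4,075 = $12,225. 2% of the $421,350 excess over $290,900 is $8,427; credit = $12,225 − $8,427 = $3,798. Property Tax Rebate: $712,250 is at or above $187,400, so the credit is $0. total $3,798 + $0 = $3,798
Henrik ($907,950): Working Family Credit: base = 3 × $4,075 = $12,225. 2% of the $617,050 excess over $290,900 is $12,341 ≥ base, so the credit is $0. Property Tax Rebate: $907,950 is at or above $187,400, so the credit is $0. total $0 + $0 = $0
Difference: |$3,798 − $0| = $3,798.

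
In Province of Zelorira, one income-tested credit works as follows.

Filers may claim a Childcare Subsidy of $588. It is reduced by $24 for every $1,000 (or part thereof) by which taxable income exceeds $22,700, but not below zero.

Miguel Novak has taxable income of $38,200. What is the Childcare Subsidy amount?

Childcare Subsidy: income exceeds $22,700 by $15,500, which is 16 full-or-partial $1,000 increments; reduction = 16 × $24 = $384, leaving $204.

$204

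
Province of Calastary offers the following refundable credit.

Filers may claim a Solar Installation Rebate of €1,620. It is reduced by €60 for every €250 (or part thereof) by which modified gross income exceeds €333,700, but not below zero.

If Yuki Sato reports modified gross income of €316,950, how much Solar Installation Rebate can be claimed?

€1,620

Solar Installation Rebate: €316,950 is at or below the €333,700 threshold, so the full €1,620 applies.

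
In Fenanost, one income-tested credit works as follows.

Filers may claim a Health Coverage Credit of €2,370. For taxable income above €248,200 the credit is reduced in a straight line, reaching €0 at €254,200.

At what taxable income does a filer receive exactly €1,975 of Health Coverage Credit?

€1,975 is 1,975/2,370 of the full €2,370, so 395/2,370 of the €6,000 range has been used: income = €248,200 + €6,000 × 395/2,370 = €249,200.

€249,200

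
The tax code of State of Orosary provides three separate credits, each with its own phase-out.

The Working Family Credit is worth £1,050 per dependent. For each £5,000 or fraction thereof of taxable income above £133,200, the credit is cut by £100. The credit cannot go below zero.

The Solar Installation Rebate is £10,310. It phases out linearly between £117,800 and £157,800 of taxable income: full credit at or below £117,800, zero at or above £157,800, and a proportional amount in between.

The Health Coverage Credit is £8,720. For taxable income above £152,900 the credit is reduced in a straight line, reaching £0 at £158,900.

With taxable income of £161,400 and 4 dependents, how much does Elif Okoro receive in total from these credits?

Working Family Credit: base = 4 × £1,050 = £4,200. income exceeds £133,200 by £28,200, which is 6 full-or-partial £5,000 increments; reduction = 6 × £100 = £600, leaving £3,600.
Solar Installation Rebate: £161,400 is at or above £157,800, so the credit is £0.
Health Coverage Credit: £161,400 is at or above £158,900, so the credit is £0.
Total: £3,600 + £0 + £0 = £3,600.

£3,600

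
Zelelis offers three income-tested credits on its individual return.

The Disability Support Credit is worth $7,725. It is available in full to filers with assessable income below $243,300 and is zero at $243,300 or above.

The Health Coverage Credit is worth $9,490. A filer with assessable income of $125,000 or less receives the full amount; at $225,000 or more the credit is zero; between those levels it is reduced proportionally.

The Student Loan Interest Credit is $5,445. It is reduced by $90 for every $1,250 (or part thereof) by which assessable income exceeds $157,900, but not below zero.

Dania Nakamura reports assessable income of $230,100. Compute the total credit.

$7,950

Disability Support Credit: $230,100 is below the $243,300 cutoff, so the full $7,725 applies.
Health Coverage Credit: $230,100 is at or above $225,000, so the credit is $0.
Student Loan Interest Credit: income exceeds $157,900 by $72,200, which is 58 full-or-partial $1,250 increments; reduction = 58 × $90 = $5,220, leaving $225.
Total: $7,725 + $0 + $225 = $7,950.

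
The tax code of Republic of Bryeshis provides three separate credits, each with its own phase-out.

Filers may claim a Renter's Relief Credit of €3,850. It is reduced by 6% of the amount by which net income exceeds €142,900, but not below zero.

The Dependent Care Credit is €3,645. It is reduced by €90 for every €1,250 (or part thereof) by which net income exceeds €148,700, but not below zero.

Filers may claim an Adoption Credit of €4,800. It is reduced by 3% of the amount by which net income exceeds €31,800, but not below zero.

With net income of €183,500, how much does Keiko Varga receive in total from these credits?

€2,788

Renter's Relief Credit: 6% of the €40,600 excess over €142,900 is €2,436; credit = €3,850 − €2,436 = €1,414.
Dependent Care Credit: income exceeds €148,700 by €34,800, which is 28 full-or-partial €1,250 increments; reduction = 28 × €90 = €2,520, leaving €1,125.
Adoption Credit: 3% of the €151,700 excess over €31,800 is €4,551; credit = €4,800 − €4,551 = €249.
Total: €1,414 + €1,125 + €249 = €2,788.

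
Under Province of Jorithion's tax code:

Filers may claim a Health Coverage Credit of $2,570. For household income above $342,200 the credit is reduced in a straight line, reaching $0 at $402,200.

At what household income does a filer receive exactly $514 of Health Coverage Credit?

$514 is 514/2,570 of the full $2,570, so 2,056/2,570 of the $60,000 range has been used: income = $342,200 + $60,000 × 2,056/2,570 = $390,200.

$390,200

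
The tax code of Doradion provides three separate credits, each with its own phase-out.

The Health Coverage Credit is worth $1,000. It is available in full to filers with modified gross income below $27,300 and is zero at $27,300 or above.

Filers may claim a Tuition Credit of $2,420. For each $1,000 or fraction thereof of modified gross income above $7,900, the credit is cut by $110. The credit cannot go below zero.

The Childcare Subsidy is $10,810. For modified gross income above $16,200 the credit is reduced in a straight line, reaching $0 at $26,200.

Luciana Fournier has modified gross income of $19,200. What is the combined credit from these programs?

$9,667

Health Coverage Credit: $19,200 is below the $27,300 cutoff, so the full $1,000 applies.
Tuition Credit: income exceeds $7,900 by $11,300, which is 12 full-or-partial $1,000 increments; reduction = 12 × $110 = $1,320, leaving $1,100.
Childcare Subsidy: $19,200 is $3,000 into a $10,000 phase-out range, leaving 7,000/10,000 of the credit: $10,810 × 7,000/10,000 = $7,567.
Total: $1,000 + $1,100 + $7,567 = $9,667.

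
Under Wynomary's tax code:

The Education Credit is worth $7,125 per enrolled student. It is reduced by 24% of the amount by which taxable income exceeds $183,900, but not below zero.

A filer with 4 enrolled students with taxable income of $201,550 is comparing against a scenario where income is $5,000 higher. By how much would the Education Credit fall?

$1,200

At $201,550 — base = 4 × $7,125 = $28,500. 24% of the $17,650 excess over $183,900 is $4,236; credit = $28,500 − $4,236 = $24,264.
At $206,550 — base = 4 × $7,125 = $28,500. 24% of the $22,650 excess over $183,900 is $5,436; credit = $28,500 − $5,436 = $23,064.
Lost: $24,264 − $23,064 = $1,200.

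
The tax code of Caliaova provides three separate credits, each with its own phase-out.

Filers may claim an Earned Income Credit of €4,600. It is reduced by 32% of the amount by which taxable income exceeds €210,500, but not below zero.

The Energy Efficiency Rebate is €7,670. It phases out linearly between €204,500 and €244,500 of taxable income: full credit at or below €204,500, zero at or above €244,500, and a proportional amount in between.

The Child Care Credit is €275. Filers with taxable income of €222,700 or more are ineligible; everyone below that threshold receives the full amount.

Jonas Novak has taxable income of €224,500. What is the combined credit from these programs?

Earned Income Credit: 32% of the €14,000 excess over €210,500 is €4,480; credit = €4,600 − €4,480 = €120.
Energy Efficiency Rebate: €224,500 is €20,000 into a €40,000 phase-out range, leaving 20,000/40,000 of the credit: €7,670 × 20,000/40,000 = €3,835.
Child Care Credit: €224,500 meets or exceeds the €222,700 cutoff, so the credit is €0.
Total: €120 + €3,835 + €0 = €3,955.

€3,955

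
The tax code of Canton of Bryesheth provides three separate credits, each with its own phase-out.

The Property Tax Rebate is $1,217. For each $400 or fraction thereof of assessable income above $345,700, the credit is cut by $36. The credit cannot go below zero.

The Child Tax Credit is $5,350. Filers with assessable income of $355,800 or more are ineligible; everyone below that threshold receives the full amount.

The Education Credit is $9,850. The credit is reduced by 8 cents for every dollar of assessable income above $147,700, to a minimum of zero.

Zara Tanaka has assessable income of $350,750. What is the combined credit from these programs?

$6,099

Property Tax Rebate: income exceeds $345,700 by $5,050, which is 13 full-or-partial $400 increments; reduction = 13 × $36 = $468, leaving $749.
Child Tax Credit: $350,750 is below the $355,800 cutoff, so the full $5,350 applies.
Education Credit: 8% of the $203,050 excess over $147,700 is $16,244 ≥ base, so the credit is $0.
Total: $749 + $5,350 + $0 = $6,099.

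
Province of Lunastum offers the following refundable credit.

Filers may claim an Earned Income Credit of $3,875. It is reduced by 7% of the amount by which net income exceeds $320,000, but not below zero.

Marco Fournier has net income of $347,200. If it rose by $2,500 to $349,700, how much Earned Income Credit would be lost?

$175

At $347,200 — 7% of the $27,200 excess over $320,000 is $1,904; credit = $3,875 − $1,904 = $1,971.
At $349,700 — 7% of the $29,700 excess over $320,000 is $2,079; credit = $3,875 − $2,079 = $1,796.
Lost: $1,971 − $1,796 = $175.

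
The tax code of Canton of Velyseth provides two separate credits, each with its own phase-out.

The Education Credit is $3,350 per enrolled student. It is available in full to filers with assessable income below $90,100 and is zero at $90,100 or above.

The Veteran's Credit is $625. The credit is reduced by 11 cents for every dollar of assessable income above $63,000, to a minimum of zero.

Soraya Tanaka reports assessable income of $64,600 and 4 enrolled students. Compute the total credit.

Education Credit: base = 4 × $3,350 = $13,400. $64,600 is below the $90,100 cutoff, so the full $13,400 applies.
Veteran's Credit: 11% of the $1,600 excess over $63,000 is $176; credit = $625 − $176 = $449.
Total: $13,400 + $449 = $13,849.

$13,849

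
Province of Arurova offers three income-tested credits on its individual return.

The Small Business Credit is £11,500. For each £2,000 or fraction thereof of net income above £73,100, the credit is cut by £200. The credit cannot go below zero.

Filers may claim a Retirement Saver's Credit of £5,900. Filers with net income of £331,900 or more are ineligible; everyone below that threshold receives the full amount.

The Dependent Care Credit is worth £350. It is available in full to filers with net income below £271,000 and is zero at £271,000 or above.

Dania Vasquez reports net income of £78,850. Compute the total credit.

Small Business Credit: income exceeds £73,100 by £5,750, which is 3 full-or-partial £2,000 increments; reduction = 3 × £200 = £600, leaving £10,900.
Retirement Saver's Credit: £78,850 is below the £331,900 cutoff, so the full £5,900 applies.
Dependent Care Credit: £78,850 is below the £271,000 cutoff, so the full £350 applies.
Total: £10,900 + £5,900 + £350 = £17,150.

£17,150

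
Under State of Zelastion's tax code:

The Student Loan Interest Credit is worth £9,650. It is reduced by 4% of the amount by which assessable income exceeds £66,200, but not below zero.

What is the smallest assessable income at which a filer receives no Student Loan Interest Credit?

The credit falls by 4% of each pound above £66,200, so it reaches zero when the excess is £9,650 / 4% = £241,250: income = £66,200 + £241,250 = £307,450.

£307,450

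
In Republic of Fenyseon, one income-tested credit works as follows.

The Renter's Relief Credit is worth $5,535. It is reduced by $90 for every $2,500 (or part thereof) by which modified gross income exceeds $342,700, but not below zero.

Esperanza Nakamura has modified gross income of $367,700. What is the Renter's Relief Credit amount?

Renter's Relief Credit: income exceeds $342,700 by $25,000, which is 10 full-or-partial $2,500 increments; reduction = 10 × $90 = $900, leaving $4,635.

$4,635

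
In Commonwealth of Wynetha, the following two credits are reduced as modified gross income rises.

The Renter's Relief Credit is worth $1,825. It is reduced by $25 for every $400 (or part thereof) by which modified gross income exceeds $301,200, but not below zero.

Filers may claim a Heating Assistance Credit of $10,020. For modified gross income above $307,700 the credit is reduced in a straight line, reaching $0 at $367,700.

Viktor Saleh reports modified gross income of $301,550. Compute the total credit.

Renter's Relief Credit: income exceeds $301,200 by $350, which is 1 full-or-partial $400 increment; reduction = 1 × $25 = $25, leaving $1,800.
Heating Assistance Credit: $301,550 is at or below the $307,700 threshold, so the full $10,020 applies.
Total: $1,800 + $10,020 = $11,820.

$11,820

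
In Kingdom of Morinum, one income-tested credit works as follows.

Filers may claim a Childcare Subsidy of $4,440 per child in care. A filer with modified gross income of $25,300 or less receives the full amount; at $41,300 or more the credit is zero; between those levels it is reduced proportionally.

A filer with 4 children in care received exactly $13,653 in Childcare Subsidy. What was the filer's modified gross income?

Full credit = 4 × $4,440 = $17,760.
$13,653 is 13,653/17,760 of the full $17,760, so 4,107/17,760 of the $16,000 range has been used: income = $25,300 + $16,000 × 4,107/17,760 = $29,000.

$29,000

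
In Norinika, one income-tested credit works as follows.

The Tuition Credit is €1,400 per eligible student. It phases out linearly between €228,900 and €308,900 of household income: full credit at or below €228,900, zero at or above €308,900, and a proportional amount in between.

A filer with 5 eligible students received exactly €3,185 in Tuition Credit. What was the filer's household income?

€272,500

Full credit = 5 × €1,400 = €7,000.
€3,185 is 3,185/7,000 of the full €7,000, so 3,815/7,000 of the €80,000 range has been used: income = €228,900 + €80,000 × 3,815/7,000 = €272,500.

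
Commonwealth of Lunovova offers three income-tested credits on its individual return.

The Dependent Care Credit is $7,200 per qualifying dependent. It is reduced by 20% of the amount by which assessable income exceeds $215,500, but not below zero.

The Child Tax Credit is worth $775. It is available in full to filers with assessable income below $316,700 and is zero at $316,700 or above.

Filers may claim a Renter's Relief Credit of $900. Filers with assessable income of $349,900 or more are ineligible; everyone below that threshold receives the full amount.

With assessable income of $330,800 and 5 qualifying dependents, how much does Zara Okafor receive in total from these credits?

Dependent Care Credit: base = 5 × $7,200 = $36,000. 20% of the $115,300 excess over $215,500 is $23,060; credit = $36,000 − $23,060 = $12,940.
Child Tax Credit: $330,800 meets or exceeds the $316,700 cutoff, so the credit is $0.
Renter's Relief Credit: $330,800 is below the $349,900 cutoff, so the full $900 applies.
Total: $12,940 + $0 + $900 = $13,840.

$13,840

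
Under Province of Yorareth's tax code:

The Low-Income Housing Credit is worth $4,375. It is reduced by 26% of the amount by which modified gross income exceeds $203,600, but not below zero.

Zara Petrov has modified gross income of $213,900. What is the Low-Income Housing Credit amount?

Low-Income Housing Credit: 26% of the $10,300 excess over $203,600 is $2,678; credit = $4,375 − $2,678 = $1,697.

$1,697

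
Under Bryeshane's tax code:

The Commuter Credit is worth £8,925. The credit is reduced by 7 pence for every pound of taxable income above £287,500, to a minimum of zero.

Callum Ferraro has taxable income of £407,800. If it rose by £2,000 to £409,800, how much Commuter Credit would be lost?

At £407,800 — 7% of the £120,300 excess over £287,500 is £8,421; credit = £8,925 − £8,421 = £504.
At £409,800 — 7% of the £122,300 excess over £287,500 is £8,561; credit = £8,925 − £8,561 = £364.
Lost: £504 − £364 = £140.

£140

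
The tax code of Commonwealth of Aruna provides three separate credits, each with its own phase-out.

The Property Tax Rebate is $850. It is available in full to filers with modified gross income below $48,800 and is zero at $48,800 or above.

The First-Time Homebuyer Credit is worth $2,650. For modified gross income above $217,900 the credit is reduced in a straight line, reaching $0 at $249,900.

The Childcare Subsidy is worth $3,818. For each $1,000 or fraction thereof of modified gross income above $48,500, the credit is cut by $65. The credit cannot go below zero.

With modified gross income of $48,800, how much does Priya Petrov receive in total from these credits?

Property Tax Rebate: $48,800 meets or exceeds the $48,800 cutoff, so the credit is $0.
First-Time Homebuyer Credit: $48,800 is at or below the $217,900 threshold, so the full $2,650 applies.
Childcare Subsidy: income exceeds $48,500 by $300, which is 1 full-or-partial $1,000 increment; reduction = 1 × $65 = $65, leaving $3,753.
Total: $0 + $2,650 + $3,753 = $6,403.

$6,403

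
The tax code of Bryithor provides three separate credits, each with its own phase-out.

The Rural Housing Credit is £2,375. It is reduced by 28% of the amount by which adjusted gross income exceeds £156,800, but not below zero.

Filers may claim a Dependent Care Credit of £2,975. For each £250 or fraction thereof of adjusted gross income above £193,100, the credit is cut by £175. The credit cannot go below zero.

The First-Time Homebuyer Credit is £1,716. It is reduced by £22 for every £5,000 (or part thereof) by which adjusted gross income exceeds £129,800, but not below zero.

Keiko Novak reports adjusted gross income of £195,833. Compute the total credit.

£2,458

Rural Housing Credit: 28% of the £39,033 excess over £156,800 is £10,929.24 ≥ base, so the credit is £0.
Dependent Care Credit: income exceeds £193,100 by £2,733, which is 11 full-or-partial £250 increments; reduction = 11 × £175 = £1,925, leaving £1,050.
First-Time Homebuyer Credit: income exceeds £129,800 by £66,033, which is 14 full-or-partial £5,000 increments; reduction = 14 × £22 = £308, leaving £1,408.
Total: £0 + £1,050 + £1,408 = £2,458.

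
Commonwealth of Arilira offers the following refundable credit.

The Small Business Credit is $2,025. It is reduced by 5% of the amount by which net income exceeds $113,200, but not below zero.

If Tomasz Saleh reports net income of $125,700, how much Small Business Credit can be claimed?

$1,400

Small Business Credit: 5% of the $12,500 excess over $113,200 is $625; credit = $2,025 − $625 = $1,400.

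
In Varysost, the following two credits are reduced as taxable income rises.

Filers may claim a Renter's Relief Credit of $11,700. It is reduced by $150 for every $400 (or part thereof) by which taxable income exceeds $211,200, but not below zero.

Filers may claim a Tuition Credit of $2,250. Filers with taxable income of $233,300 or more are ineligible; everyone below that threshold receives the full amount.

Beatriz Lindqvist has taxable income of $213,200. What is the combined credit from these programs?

Renter's Relief Credit: income exceeds $211,200 by $2,000, which is 5 full-or-partial $400 increments; reduction = 5 × $150 = $750, leaving $10,950.
Tuition Credit: $213,200 is below the $233,300 cutoff, so the full $2,250 applies.
Total: $10,950 + $2,250 = $13,200.

$13,200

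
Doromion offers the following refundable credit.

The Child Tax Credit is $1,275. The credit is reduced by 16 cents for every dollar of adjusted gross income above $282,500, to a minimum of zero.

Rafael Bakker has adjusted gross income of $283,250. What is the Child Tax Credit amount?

$1,155

Child Tax Credit: 16% of the $750 excess over $282,500 is $120; credit = $1,275 − $120 = $1,155.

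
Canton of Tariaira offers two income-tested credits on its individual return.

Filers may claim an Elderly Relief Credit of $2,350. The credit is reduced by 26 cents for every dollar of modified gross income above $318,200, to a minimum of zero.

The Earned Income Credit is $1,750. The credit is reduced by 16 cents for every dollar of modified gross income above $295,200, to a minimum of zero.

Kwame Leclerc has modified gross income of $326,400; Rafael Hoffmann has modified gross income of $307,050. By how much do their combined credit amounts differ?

Kwame ($326,400): Elderly Relief Credit: 26% of the $8,200 excess over $318,200 is $2,132; credit = $2,350 − $2,132 = $218. Earned Income Credit: 16% of the $31,200 excess over $295,200 is $4,992 ≥ base, so the credit is $0. total $218 + $0 = $218
Rafael ($307,050): Elderly Relief Credit: $307,050 is at or below the $318,200 threshold, so the full $2,350 applies. Earned Income Credit: 16% of the $11,850 excess over $295,200 is $1,896 ≥ base, so the credit is $0. total $2,350 + $0 = $2,350
Difference: |$218 − $2,350| = $2,132.

$2,132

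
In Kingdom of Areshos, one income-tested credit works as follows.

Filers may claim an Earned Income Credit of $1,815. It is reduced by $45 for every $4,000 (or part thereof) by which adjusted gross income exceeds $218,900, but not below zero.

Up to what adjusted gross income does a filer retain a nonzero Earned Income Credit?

After 40 increments the reduction is 40 × $45 = $1,800, leaving $15; one more increment wipes it out. Increment 40 ends at excess 40 × $4,000 = $160,000, so the highest qualifying income is $218,900 + $160,000 = $378,900.

$378,900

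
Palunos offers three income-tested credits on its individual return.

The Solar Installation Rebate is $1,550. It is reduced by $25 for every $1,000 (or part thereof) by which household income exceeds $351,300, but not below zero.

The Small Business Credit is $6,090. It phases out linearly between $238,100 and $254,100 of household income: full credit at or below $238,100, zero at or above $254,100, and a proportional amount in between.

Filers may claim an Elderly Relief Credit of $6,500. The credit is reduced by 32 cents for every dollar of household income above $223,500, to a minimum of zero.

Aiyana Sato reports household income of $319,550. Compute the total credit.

$1,550

Solar Installation Rebate: $319,550 is at or below the $351,300 threshold, so the full $1,550 applies.
Small Business Credit: $319,550 is at or above $254,100, so the credit is $0.
Elderly Relief Credit: 32% of the $96,050 excess over $223,500 is $30,736 ≥ base, so the credit is $0.
Total: $1,550 + $0 + $0 = $1,550.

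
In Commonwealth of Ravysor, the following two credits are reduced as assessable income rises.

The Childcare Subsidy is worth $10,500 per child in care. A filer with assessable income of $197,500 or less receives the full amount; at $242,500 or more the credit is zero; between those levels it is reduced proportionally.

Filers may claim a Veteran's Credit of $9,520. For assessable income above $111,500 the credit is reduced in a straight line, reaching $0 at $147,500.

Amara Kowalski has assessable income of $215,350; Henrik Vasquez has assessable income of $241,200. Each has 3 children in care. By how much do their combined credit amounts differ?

Amara ($215,350): Childcare Subsidy: base = 3 × $10,500 = $31,500. $215,350 is $17,850 into a $45,000 phase-out range, leaving 27,150/45,000 of the credit: $31,500 × 27,150/45,000 = $19,005. Veteran's Credit: $215,350 is at or above $147,500, so the credit is $0. total $19,005 + $0 = $19,005
Henrik ($241,200): Childcare Subsidy: base = 3 × $10,500 = $31,500. $241,200 is $43,700 into a $45,000 phase-out range, leaving 1,300/45,000 of the credit: $31,500 × 1,300/45,000 = $910. Veteran's Credit: $241,200 is at or above $147,500, so the credit is $0. total $910 + $0 = $910
Difference: |$19,005 − $910| = $18,095.

$18,095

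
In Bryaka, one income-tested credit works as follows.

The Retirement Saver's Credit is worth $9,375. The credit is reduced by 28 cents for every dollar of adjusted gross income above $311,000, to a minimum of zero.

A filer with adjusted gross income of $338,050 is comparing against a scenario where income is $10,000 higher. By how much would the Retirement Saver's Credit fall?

$1,801

At $338,050 — 28% of the $27,050 excess over $311,000 is $7,574; credit = $9,375 − $7,574 = $1,801.
At $348,050 — 28% of the $37,050 excess over $311,000 is $10,374 ≥ base, so the credit is $0.
Lost: $1,801 − $0 = $1,801.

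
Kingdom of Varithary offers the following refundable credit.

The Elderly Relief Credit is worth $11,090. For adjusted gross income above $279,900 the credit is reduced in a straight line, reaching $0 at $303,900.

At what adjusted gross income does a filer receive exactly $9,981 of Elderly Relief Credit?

$9,981 is 9,981/11,090 of the full $11,090, so 1,109/11,090 of the $24,000 range has been used: income = $279,900 + $24,000 × 1,109/11,090 = $282,300.

$282,300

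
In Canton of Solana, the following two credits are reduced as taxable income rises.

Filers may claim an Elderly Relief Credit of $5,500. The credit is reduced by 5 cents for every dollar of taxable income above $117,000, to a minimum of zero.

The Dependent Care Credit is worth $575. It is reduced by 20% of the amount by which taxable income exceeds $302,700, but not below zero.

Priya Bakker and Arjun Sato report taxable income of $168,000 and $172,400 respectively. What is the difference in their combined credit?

Priya ($168,000): Elderly Relief Credit: 5% of the $51,000 excess over $117,000 is $2,550; credit = $5,500 − $2,550 = $2,950. Dependent Care Credit: $168,000 is at or below the $302,700 threshold, so the full $575 applies. total $2,950 + $575 = $3,525
Arjun ($172,400): Elderly Relief Credit: 5% of the $55,400 excess over $117,000 is $2,770; credit = $5,500 − $2,770 = $2,730. Dependent Care Credit: $172,400 is at or below the $302,700 threshold, so the full $575 applies. total $2,730 + $575 = $3,305
Difference: |$3,525 − $3,305| = $220.

$220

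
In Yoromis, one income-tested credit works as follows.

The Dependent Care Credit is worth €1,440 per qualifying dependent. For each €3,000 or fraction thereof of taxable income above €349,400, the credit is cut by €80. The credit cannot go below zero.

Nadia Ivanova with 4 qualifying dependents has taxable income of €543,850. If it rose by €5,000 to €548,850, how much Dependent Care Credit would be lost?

€160

At €543,850 — base = 4 × €1,440 = €5,760. income exceeds €349,400 by €194,450, which is 65 full-or-partial €3,000 increments; reduction = 65 × €80 = €5,200, leaving €560.
At €548,850 — base = 4 × €1,440 = €5,760. income exceeds €349,400 by €199,450, which is 67 full-or-partial €3,000 increments; reduction = 67 × €80 = €5,360, leaving €400.
Lost: €560 − €400 = €160.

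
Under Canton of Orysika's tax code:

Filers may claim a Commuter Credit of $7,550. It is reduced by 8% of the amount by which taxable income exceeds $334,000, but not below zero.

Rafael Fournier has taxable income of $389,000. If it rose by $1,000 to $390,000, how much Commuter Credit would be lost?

$80

At $389,000 — 8% of the $55,000 excess over $334,000 is $4,400; credit = $7,550 − $4,400 = $3,150.
At $390,000 — 8% of the $56,000 excess over $334,000 is $4,480; credit = $7,550 − $4,480 = $3,070.
Lost: $3,150 − $3,070 = $80.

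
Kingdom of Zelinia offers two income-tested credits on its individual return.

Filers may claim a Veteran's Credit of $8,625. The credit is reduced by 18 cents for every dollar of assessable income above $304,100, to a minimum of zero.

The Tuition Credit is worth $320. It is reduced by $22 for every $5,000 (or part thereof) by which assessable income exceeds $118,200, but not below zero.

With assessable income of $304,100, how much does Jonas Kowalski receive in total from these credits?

$8,625

Veteran's Credit: $304,100 is at or below the $304,100 threshold, so the full $8,625 applies.
Tuition Credit: income exceeds $118,200 by $185,900 → 38 increments × $22 = $836 ≥ base, so the credit is $0.
Total: $8,625 + $0 = $8,625.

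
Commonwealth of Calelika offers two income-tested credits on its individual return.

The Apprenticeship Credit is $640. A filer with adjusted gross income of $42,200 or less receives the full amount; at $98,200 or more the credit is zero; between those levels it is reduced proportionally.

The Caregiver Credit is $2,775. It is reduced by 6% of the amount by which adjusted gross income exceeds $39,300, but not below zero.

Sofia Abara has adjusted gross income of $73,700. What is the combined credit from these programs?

Apprenticeship Credit: $73,700 is $31,500 into a $56,000 phase-out range, leaving 24,500/56,000 of the credit: $640 × 24,500/56,000 = $280.
Caregiver Credit: 6% of the $34,400 excess over $39,300 is $2,064; credit = $2,775 − $2,064 = $711.
Total: $280 + $711 = $991.

$991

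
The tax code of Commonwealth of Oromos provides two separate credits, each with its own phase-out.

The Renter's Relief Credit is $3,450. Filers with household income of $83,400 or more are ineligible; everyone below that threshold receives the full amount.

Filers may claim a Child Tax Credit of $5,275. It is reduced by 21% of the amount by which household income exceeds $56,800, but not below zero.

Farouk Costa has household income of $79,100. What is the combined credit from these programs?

Renter's Relief Credit: $79,100 is below the $83,400 cutoff, so the full $3,450 applies.
Child Tax Credit: 21% of the $22,300 excess over $56,800 is $4,683; credit = $5,275 − $4,683 = $592.
Total: $3,450 + $592 = $4,042.

$4,042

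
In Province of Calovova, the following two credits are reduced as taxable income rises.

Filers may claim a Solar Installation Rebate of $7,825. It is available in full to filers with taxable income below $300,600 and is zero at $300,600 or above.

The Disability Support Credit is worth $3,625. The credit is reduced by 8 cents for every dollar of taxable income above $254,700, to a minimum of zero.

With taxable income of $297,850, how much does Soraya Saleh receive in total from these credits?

$7,998

Solar Installation Rebate: $297,850 is below the $300,600 cutoff, so the full $7,825 applies.
Disability Support Credit: 8% of the $43,150 excess over $254,700 is $3,452; credit = $3,625 − $3,452 = $173.
Total: $7,825 + $173 = $7,998.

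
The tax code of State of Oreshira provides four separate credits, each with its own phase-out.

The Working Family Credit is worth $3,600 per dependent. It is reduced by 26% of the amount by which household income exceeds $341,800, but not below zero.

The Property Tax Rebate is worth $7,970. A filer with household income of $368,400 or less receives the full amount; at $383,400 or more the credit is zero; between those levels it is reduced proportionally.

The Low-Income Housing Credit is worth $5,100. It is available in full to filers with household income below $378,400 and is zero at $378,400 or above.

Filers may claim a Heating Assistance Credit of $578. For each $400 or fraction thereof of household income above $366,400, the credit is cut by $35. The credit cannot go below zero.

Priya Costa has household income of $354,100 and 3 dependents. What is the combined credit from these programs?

Working Family Credit: base = 3 × $3,600 = $10,800. 26% of the $12,300 excess over $341,800 is $3,198; credit = $10,800 − $3,198 = $7,602.
Property Tax Rebate: $354,100 is at or below the $368,400 threshold, so the full $7,970 applies.
Low-Income Housing Credit: $354,100 is below the $378,400 cutoff, so the full $5,100 applies.
Heating Assistance Credit: $354,100 is at or below the $366,400 threshold, so the full $578 applies.
Total: $7,602 + $7,970 + $5,100 + $578 = $21,250.

$21,250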